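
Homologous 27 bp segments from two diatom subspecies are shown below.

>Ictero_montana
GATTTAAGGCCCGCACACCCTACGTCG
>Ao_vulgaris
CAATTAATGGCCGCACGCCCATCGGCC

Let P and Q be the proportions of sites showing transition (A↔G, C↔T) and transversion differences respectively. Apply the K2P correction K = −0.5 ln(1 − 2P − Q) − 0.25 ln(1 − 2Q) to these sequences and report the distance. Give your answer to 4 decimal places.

Mismatches occur at site 1 (G→C, transversion), site 3 (T→A, transversion), site 8 (G→T, transversion), site 10 (C→G, transversion), site 17 (A→G, transition), site 21 (T→A, transversion), site 22 (A→T, transversion), site 25 (T→G, transversion), site 27 (G→C, transversion).
Of the 9 differences, 1 transition and 8 transversions over 27 sites: P = 1/27 = 0.037037, Q = 8/27 = 0.296296.
d = −0.5·ln(0.629630) − 0.25·ln(0.407408) = −0.5·(-0.462623) − 0.25·(-0.897940) = 0.4558.

0.4558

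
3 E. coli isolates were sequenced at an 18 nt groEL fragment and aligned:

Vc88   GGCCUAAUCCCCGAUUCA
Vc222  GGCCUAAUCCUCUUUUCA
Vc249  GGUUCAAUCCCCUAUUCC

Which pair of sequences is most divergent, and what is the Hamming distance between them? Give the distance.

6

Pairwise Hamming distances:
  Vc88 vs Vc222: 3
  Vc88 vs Vc249: 5
  Vc222 vs Vc249: 6
The largest is 6, between Vc222 and Vc249.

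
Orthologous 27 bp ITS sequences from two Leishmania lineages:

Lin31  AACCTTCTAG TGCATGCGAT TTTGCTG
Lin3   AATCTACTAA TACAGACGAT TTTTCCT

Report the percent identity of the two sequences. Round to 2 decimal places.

Differing sites — 3:C/T; 6:T/A; 10:G/A; 12:G/A; 15:T/G; 16:G/A; 24:G/T; 26:T/C; 27:G/T.
18 of the 27 sites match, so the percent identity is 18/27 × 100 = 66.67%.

66.67%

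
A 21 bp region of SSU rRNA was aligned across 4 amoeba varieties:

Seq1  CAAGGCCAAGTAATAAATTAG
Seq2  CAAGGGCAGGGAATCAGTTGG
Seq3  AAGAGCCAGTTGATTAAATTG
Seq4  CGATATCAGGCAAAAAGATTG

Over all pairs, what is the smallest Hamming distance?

Pairwise Hamming distances:
  Seq1 vs Seq2: 6
  Seq1 vs Seq3: 9
  Seq1 vs Seq4: 10
  Seq2 vs Seq3: 11
  Seq2 vs Seq4: 9
  Seq3 vs Seq4: 12
The smallest is 6, between Seq1 and Seq2.

6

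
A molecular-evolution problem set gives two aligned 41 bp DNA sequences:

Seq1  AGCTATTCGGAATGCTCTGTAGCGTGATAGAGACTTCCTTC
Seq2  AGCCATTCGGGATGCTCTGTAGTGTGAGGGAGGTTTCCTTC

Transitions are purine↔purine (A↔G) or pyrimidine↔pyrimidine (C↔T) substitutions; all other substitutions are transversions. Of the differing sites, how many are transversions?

Mismatches occur at site 4 (T↔C, transition), site 11 (A↔G, transition), site 23 (C↔T, transition), site 28 (T↔G, transversion), site 29 (A↔G, transition), site 33 (A↔G, transition), site 34 (C↔T, transition).
Of the 7 differences, 6 transitions and 1 transversion, so the answer is 1.

1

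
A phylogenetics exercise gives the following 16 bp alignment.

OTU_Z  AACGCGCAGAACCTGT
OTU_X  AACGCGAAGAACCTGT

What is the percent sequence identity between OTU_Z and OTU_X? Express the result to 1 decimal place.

A single mismatch occurs at site 7 (C↔A).
15 of the 16 sites match, so the percent identity is 15/16 × 100 = 93.8%.

93.8%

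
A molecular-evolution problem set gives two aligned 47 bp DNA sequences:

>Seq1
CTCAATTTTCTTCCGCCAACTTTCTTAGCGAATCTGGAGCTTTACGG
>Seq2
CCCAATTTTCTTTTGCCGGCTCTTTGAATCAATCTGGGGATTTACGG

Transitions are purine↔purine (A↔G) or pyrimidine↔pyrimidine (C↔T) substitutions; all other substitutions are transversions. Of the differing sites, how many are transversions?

Differing sites — 2:T/C (Ti); 13:C/T (Ti); 14:C/T (Ti); 18:A/G (Ti); 19:A/G (Ti); 22:T/C (Ti); 24:C/T (Ti); 26:T/G (Tv); 28:G/A (Ti); 29:C/T (Ti); 30:G/C (Tv); 38:A/G (Ti); 40:C/A (Tv).
Of the 13 differences, 10 transitions and 3 transversions, so the answer is 3.

3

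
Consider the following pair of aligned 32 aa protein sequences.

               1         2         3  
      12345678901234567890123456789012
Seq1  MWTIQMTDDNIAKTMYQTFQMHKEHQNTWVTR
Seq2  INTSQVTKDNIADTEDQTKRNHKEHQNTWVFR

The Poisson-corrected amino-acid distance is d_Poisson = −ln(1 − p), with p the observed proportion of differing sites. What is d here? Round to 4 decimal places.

0.4700

The sequences differ at positions 1 (M/I), 2 (W/N), 4 (I/S), 6 (M/V), 8 (D/K), 13 (K/D), 15 (M/E), 16 (Y/D), 19 (F/K), 20 (Q/R), 21 (M/N), 31 (T/F).
p = 12/32 = 0.375000.
d = −ln(1 − 0.375000) = −ln(0.625000) = 0.4700.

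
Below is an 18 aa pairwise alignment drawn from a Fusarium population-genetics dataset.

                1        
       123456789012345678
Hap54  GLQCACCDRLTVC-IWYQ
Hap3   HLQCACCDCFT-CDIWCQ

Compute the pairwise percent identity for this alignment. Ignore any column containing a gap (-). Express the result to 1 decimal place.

75.0%

Excluding the 2 gap columns leaves 16 comparable sites.
Differing sites — 1:G/H; 9:R/C; 10:L/F; 17:Y/C.
12 of the 16 comparable sites match, so the percent identity is 12/16 × 100 = 75.0%.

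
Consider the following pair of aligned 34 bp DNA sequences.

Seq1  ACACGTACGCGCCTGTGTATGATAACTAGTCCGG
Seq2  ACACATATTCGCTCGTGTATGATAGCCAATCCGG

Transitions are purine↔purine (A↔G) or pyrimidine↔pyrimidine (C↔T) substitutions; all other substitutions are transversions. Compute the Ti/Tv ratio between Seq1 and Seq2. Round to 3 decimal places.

7.000

The sequences differ at positions 5 (G/A, transition), 8 (C/T, transition), 9 (G/T, transversion), 13 (C/T, transition), 14 (T/C, transition), 25 (A/G, transition), 27 (T/C, transition), 29 (G/A, transition).
Of the 8 differences, 7 transitions and 1 transversion, so Ti/Tv = 7/1 = 7.000.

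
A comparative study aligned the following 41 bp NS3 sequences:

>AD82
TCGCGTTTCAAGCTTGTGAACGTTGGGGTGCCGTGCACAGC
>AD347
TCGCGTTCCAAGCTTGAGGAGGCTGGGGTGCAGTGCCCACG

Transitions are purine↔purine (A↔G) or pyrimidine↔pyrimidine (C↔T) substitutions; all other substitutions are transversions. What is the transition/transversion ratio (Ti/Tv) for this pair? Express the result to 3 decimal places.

0.500

Differing sites — 8:T/C (Ti); 17:T/A (Tv); 19:A/G (Ti); 21:C/G (Tv); 23:T/C (Ti); 32:C/A (Tv); 37:A/C (Tv); 40:G/C (Tv); 41:C/G (Tv).
Of the 9 differences, 3 transitions and 6 transversions, so Ti/Tv = 3/6 = 0.500.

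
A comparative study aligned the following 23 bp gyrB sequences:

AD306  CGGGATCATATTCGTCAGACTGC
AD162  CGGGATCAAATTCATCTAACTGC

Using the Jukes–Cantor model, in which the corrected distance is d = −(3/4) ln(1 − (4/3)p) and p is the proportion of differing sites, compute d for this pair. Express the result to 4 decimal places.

Differing sites — 9:T/A; 14:G/A; 17:A/T; 18:G/A.
p = 4/23 = 0.173913.
d = −0.75 · ln(1 − (4/3)·0.173913) = −0.75 · ln(0.768116) = −0.75 · (-0.263815) = 0.1979.

0.1979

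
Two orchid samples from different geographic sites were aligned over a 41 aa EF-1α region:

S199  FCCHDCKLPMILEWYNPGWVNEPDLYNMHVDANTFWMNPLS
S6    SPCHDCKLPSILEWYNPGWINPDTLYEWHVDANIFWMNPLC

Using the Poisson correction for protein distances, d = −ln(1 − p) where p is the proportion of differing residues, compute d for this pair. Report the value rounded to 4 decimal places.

Differing sites — 1:F/S; 2:C/P; 10:M/S; 20:V/I; 22:E/P; 23:P/D; 24:D/T; 27:N/E; 28:M/W; 34:T/I; 41:S/C.
p = 11/41 = 0.268293.
d = −ln(1 − 0.268293) = −ln(0.731707) = 0.3124.

0.3124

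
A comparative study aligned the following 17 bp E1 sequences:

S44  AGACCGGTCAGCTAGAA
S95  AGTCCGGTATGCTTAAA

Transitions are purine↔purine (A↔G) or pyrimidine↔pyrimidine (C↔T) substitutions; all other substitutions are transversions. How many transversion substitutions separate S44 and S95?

The sequences differ at positions 3 (A/T, transversion), 9 (C/A, transversion), 10 (A/T, transversion), 14 (A/T, transversion), 15 (G/A, transition).
Of the 5 differences, 1 transition and 4 transversions, so the answer is 4.

4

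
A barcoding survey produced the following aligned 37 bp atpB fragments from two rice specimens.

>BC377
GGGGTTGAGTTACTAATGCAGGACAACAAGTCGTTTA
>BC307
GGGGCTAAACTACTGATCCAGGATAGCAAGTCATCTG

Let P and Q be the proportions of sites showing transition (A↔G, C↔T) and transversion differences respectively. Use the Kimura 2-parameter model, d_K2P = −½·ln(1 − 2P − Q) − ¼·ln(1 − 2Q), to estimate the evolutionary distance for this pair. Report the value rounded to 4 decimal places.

0.4331

The sequences differ at positions 5 (T/C, transition), 7 (G/A, transition), 9 (G/A, transition), 10 (T/C, transition), 15 (A/G, transition), 18 (G/C, transversion), 24 (C/T, transition), 26 (A/G, transition), 33 (G/A, transition), 35 (T/C, transition), 37 (A/G, transition).
Of the 11 differences, 10 transitions and 1 transversion over 37 sites: P = 10/37 = 0.270270, Q = 1/37 = 0.027027.
d = −0.5·ln(0.432433) − 0.25·ln(0.945946) = −0.5·(-0.838328) − 0.25·(-0.055570) = 0.4331.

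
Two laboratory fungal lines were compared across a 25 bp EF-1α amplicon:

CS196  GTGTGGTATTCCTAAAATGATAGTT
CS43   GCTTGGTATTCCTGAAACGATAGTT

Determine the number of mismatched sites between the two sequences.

4

Mismatches occur at site 2 (T↔C), site 3 (G↔T), site 14 (A↔G), site 18 (T↔C).
That gives 4 mismatches out of 25 aligned sites, so the Hamming distance is 4.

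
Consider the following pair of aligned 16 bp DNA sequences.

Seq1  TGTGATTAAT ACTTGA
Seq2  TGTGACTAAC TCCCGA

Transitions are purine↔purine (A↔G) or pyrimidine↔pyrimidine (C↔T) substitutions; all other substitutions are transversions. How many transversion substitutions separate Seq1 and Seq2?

1

Mismatches occur at site 6 (T→C, transition), site 10 (T→C, transition), site 11 (A→T, transversion), site 13 (T→C, transition), site 14 (T→C, transition).
Of the 5 differences, 4 transitions and 1 transversion, so the answer is 1.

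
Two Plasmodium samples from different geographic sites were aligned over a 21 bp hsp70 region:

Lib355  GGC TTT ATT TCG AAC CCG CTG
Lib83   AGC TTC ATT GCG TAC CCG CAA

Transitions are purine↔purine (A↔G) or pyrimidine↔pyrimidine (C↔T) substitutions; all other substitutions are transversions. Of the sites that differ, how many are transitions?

3

The sequences differ at positions 1 (G/A, transition), 6 (T/C, transition), 10 (T/G, transversion), 13 (A/T, transversion), 20 (T/A, transversion), 21 (G/A, transition).
Of the 6 differences, 3 transitions and 3 transversions, so the answer is 3.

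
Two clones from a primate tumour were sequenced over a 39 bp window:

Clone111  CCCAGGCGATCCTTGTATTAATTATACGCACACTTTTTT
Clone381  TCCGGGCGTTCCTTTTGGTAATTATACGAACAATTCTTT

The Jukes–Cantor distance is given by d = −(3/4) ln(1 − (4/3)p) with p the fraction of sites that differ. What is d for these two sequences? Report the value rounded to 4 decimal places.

0.2758

The sequences differ at positions 1 (C/T), 4 (A/G), 9 (A/T), 15 (G/T), 17 (A/G), 18 (T/G), 29 (C/A), 33 (C/A), 36 (T/C).
p = 9/39 = 0.230769.
d = −0.75 · ln(1 − (4/3)·0.230769) = −0.75 · ln(0.692308) = −0.75 · (-0.367724) = 0.2758.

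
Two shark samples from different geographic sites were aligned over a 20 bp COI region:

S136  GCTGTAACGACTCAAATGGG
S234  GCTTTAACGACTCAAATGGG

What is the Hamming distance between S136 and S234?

1

A single mismatch occurs at site 4 (G/T).
That gives 1 mismatch out of 20 aligned sites, so the Hamming distance is 1.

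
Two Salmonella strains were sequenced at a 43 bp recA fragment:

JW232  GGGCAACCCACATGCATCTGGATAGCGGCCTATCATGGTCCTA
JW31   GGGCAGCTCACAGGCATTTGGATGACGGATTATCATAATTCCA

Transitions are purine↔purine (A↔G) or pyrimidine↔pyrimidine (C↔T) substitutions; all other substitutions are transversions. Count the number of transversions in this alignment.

2

The sequences differ at positions 6 (A/G, transition), 8 (C/T, transition), 13 (T/G, transversion), 18 (C/T, transition), 24 (A/G, transition), 25 (G/A, transition), 29 (C/A, transversion), 30 (C/T, transition), 37 (G/A, transition), 38 (G/A, transition), 40 (C/T, transition), 42 (T/C, transition).
Of the 12 differences, 10 transitions and 2 transversions, so the answer is 2.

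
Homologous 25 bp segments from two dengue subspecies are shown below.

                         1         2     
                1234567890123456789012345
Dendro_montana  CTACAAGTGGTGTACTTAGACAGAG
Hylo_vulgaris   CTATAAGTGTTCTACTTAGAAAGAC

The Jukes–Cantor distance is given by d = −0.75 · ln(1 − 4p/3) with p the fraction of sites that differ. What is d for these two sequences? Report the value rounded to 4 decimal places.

0.2326

Differing sites — 4:C/T; 10:G/T; 12:G/C; 21:C/A; 25:G/C.
p = 5/25 = 0.200000.
d = −0.75 · ln(1 − (4/3)·0.200000) = −0.75 · ln(0.733333) = −0.75 · (-0.310155) = 0.2326.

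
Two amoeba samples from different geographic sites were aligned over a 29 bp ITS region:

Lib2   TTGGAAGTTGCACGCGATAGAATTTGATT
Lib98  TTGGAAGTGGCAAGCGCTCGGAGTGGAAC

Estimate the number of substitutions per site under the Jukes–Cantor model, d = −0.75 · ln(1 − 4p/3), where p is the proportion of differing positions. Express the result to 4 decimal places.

0.4006

Mismatches occur at site 9 (T↔G), site 13 (C↔A), site 17 (A↔C), site 19 (A↔C), site 21 (A↔G), site 23 (T↔G), site 25 (T↔G), site 28 (T↔A), site 29 (T↔C).
p = 9/29 = 0.310345.
d = −0.75 · ln(1 − (4/3)·0.310345) = −0.75 · ln(0.586207) = −0.75 · (-0.534082) = 0.4006.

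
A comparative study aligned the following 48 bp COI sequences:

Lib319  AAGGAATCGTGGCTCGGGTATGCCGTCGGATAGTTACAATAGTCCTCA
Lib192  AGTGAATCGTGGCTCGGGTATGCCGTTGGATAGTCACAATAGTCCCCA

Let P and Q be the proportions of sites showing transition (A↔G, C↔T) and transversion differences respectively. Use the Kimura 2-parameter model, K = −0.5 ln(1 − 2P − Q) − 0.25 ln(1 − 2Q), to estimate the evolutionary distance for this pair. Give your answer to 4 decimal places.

Differing sites — 2:A/G (Ti); 3:G/T (Tv); 27:C/T (Ti); 35:T/C (Ti); 46:T/C (Ti).
Of the 5 differences, 4 transitions and 1 transversion over 48 sites: P = 4/48 = 0.083333, Q = 1/48 = 0.020833.
d = −0.5·ln(0.812501) − 0.25·ln(0.958334) = −0.5·(-0.207638) − 0.25·(-0.042559) = 0.1145.

0.1145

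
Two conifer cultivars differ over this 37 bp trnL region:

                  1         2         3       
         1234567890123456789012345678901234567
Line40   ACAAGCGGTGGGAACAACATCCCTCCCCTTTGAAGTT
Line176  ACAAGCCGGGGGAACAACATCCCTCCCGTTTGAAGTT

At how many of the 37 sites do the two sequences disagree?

3

Differing sites — 7:G/C; 9:T/G; 28:C/G.
That gives 3 mismatches out of 37 aligned sites, so the Hamming distance is 3.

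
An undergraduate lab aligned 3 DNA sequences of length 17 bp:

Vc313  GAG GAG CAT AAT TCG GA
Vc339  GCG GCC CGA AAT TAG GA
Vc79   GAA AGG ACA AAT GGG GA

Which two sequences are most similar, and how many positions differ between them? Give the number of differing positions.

Pairwise Hamming distances:
  Vc313 vs Vc339: 6
  Vc313 vs Vc79: 8
  Vc339 vs Vc79: 9
The smallest is 6, between Vc313 and Vc339.

6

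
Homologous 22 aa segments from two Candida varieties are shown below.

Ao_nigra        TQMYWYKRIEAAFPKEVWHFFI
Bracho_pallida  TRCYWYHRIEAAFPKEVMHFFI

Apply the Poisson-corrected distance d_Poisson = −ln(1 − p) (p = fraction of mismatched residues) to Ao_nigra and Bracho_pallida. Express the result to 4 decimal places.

Mismatches occur at site 2 (Q↔R), site 3 (M↔C), site 7 (K↔H), site 18 (W↔M).
p = 4/22 = 0.181818.
d = −ln(1 − 0.181818) = −ln(0.818182) = 0.2007.

0.2007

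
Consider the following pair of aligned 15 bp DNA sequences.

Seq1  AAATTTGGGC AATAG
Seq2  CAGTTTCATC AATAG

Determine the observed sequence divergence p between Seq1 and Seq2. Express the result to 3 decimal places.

0.333

The sequences differ at positions 1 (A/C), 3 (A/G), 7 (G/C), 8 (G/A), 9 (G/T).
There are 5 differences over 15 sites, so p = 5/15 = 0.333.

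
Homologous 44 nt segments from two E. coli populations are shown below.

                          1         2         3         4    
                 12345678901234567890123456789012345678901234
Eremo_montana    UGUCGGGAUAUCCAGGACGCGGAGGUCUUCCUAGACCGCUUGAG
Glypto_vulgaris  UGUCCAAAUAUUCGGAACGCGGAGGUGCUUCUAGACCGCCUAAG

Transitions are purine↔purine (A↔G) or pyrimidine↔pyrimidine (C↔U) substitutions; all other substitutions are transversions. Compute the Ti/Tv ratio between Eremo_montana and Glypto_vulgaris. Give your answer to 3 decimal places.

4.500

Mismatches occur at site 5 (G→C, transversion), site 6 (G→A, transition), site 7 (G→A, transition), site 12 (C→U, transition), site 14 (A→G, transition), site 16 (G→A, transition), site 27 (C→G, transversion), site 28 (U→C, transition), site 30 (C→U, transition), site 40 (U→C, transition), site 42 (G→A, transition).
Of the 11 differences, 9 transitions and 2 transversions, so Ti/Tv = 9/2 = 4.500.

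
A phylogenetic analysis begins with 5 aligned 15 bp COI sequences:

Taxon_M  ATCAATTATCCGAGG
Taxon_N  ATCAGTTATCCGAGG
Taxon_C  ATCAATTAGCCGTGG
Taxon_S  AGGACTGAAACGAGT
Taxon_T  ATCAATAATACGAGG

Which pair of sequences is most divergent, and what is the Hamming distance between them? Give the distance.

8

Pairwise Hamming distances:
  Taxon_M vs Taxon_N: 1
  Taxon_M vs Taxon_C: 2
  Taxon_M vs Taxon_S: 7
  Taxon_M vs Taxon_T: 2
  Taxon_N vs Taxon_C: 3
  Taxon_N vs Taxon_S: 7
  Taxon_N vs Taxon_T: 3
  Taxon_C vs Taxon_S: 8
  Taxon_C vs Taxon_T: 4
  Taxon_S vs Taxon_T: 6
The largest is 8, between Taxon_C and Taxon_S.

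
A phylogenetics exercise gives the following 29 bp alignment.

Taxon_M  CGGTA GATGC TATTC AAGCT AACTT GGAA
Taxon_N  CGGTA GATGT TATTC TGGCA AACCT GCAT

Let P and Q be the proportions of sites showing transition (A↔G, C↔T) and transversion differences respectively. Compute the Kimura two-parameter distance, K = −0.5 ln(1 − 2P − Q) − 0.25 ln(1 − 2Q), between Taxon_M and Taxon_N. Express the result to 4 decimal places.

Mismatches occur at site 10 (C/T, transition), site 16 (A/T, transversion), site 17 (A/G, transition), site 20 (T/A, transversion), site 24 (T/C, transition), site 27 (G/C, transversion), site 29 (A/T, transversion).
Of the 7 differences, 3 transitions and 4 transversions over 29 sites: P = 3/29 = 0.103448, Q = 4/29 = 0.137931.
d = −0.5·ln(0.655173) − 0.25·ln(0.724138) = −0.5·(-0.422856) − 0.25·(-0.322773) = 0.2921.

0.2921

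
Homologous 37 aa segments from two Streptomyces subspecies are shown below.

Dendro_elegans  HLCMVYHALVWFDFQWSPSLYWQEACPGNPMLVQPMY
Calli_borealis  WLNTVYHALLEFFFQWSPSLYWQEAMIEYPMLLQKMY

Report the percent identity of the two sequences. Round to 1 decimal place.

67.6%

Differing sites — 1:H/W; 3:C/N; 4:M/T; 10:V/L; 11:W/E; 13:D/F; 26:C/M; 27:P/I; 28:G/E; 29:N/Y; 33:V/L; 35:P/K.
25 of the 37 sites match, so the percent identity is 25/37 × 100 = 67.6%.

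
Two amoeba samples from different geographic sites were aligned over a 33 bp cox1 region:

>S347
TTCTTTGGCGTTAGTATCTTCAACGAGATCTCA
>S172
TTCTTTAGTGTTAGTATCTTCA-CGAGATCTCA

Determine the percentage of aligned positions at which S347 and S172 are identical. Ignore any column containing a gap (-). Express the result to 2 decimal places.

93.75%

Excluding the 1 gap column leaves 32 comparable sites.
The sequences differ at positions 7 (G/A), 9 (C/T).
30 of the 32 comparable sites match, so the percent identity is 30/32 × 100 = 93.75%.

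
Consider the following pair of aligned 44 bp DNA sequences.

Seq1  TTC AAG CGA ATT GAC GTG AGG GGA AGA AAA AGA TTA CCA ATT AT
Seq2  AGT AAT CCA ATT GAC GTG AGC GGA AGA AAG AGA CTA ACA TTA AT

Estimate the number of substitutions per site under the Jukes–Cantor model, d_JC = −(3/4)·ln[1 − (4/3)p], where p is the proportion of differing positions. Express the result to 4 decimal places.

0.3041

Mismatches occur at site 1 (T→A), site 2 (T→G), site 3 (C→T), site 6 (G→T), site 8 (G→C), site 21 (G→C), site 30 (A→G), site 34 (T→C), site 37 (C→A), site 40 (A→T), site 42 (T→A).
p = 11/44 = 0.250000.
d = −0.75 · ln(1 − (4/3)·0.250000) = −0.75 · ln(0.666667) = −0.75 · (-0.405465) = 0.3041.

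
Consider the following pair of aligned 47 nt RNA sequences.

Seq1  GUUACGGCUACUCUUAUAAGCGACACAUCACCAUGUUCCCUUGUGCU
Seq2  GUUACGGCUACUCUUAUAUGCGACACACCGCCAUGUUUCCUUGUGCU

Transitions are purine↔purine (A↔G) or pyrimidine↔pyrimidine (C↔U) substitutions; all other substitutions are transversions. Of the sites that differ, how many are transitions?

3

Differing sites — 19:A/U (Tv); 28:U/C (Ti); 30:A/G (Ti); 38:C/U (Ti).
Of the 4 differences, 3 transitions and 1 transversion, so the answer is 3.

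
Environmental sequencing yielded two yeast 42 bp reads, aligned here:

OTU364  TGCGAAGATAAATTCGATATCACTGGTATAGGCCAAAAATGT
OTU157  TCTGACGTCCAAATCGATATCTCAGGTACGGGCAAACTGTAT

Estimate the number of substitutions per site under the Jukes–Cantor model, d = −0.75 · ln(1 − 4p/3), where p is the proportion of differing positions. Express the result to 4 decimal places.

Differing sites — 2:G/C; 3:C/T; 6:A/C; 8:A/T; 9:T/C; 10:A/C; 13:T/A; 22:A/T; 24:T/A; 29:T/C; 30:A/G; 34:C/A; 37:A/C; 38:A/T; 39:A/G; 41:G/A.
p = 16/42 = 0.380952.
d = −0.75 · ln(1 − (4/3)·0.380952) = −0.75 · ln(0.492064) = −0.75 · (-0.709146) = 0.5319.

0.5319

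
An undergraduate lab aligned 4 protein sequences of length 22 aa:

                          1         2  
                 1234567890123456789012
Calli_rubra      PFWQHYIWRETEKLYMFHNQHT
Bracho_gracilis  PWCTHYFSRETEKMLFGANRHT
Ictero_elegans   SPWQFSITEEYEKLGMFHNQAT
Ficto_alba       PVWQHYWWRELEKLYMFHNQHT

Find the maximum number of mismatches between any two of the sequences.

17

Pairwise Hamming distances:
  Calli_rubra vs Bracho_gracilis: 11
  Calli_rubra vs Ictero_elegans: 9
  Calli_rubra vs Ficto_alba: 3
  Bracho_gracilis vs Ictero_elegans: 17
  Bracho_gracilis vs Ficto_alba: 12
  Ictero_elegans vs Ficto_alba: 10
The largest is 17, between Bracho_gracilis and Ictero_elegans.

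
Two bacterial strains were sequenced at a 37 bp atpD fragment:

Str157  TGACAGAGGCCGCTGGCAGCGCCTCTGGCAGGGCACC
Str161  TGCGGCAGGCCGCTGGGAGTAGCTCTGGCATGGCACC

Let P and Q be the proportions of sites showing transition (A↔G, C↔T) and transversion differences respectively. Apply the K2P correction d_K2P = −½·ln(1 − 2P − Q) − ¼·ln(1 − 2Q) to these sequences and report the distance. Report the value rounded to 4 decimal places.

Mismatches occur at site 3 (A↔C, transversion), site 4 (C↔G, transversion), site 5 (A↔G, transition), site 6 (G↔C, transversion), site 17 (C↔G, transversion), site 20 (C↔T, transition), site 21 (G↔A, transition), site 22 (C↔G, transversion), site 31 (G↔T, transversion).
Of the 9 differences, 3 transitions and 6 transversions over 37 sites: P = 3/37 = 0.081081, Q = 6/37 = 0.162162.
d = −0.5·ln(0.675676) − 0.25·ln(0.675676) = −0.5·(-0.392042) − 0.25·(-0.392042) = 0.2940.

0.2940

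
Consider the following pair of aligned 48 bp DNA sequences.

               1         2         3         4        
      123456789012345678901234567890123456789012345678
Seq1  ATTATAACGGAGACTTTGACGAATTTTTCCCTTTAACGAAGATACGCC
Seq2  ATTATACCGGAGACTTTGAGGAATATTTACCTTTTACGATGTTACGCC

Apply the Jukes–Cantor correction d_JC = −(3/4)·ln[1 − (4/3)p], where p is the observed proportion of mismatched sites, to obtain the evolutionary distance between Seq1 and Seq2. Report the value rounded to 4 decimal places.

0.1622

Differing sites — 7:A/C; 20:C/G; 25:T/A; 29:C/A; 35:A/T; 40:A/T; 42:A/T.
p = 7/48 = 0.145833.
d = −0.75 · ln(1 − (4/3)·0.145833) = −0.75 · ln(0.805556) = −0.75 · (-0.216223) = 0.1622.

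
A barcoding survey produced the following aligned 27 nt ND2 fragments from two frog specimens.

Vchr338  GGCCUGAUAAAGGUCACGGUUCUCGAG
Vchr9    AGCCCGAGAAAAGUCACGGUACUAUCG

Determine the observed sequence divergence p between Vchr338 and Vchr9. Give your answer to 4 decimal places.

0.2963

The sequences differ at positions 1 (G/A), 5 (U/C), 8 (U/G), 12 (G/A), 21 (U/A), 24 (C/A), 25 (G/U), 26 (A/C).
There are 8 differences over 27 sites, so p = 8/27 = 0.2963.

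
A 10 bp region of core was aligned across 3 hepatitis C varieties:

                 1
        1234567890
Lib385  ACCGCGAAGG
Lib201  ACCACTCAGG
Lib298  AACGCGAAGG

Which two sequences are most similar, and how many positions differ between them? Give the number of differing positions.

1

Pairwise Hamming distances:
  Lib385 vs Lib201: 3
  Lib385 vs Lib298: 1
  Lib201 vs Lib298: 4
The smallest is 1, between Lib385 and Lib298.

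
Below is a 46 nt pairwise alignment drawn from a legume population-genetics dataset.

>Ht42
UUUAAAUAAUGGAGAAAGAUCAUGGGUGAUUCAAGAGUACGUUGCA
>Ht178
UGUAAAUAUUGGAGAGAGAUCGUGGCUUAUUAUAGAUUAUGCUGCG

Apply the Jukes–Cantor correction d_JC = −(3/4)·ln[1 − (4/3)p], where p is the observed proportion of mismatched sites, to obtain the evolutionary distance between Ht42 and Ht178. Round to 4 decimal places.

Differing sites — 2:U/G; 9:A/U; 16:A/G; 22:A/G; 26:G/C; 28:G/U; 32:C/A; 33:A/U; 37:G/U; 40:C/U; 42:U/C; 46:A/G.
p = 12/46 = 0.260870.
d = −0.75 · ln(1 − (4/3)·0.260870) = −0.75 · ln(0.652173) = −0.75 · (-0.427445) = 0.3206.

0.3206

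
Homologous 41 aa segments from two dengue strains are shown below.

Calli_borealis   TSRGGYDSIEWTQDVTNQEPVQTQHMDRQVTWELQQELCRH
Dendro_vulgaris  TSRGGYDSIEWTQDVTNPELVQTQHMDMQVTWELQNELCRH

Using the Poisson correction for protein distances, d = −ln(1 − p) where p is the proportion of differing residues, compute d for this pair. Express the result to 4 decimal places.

0.1027

Mismatches occur at site 18 (Q↔P), site 20 (P↔L), site 28 (R↔M), site 36 (Q↔N).
p = 4/41 = 0.097561.
d = −ln(1 − 0.097561) = −ln(0.902439) = 0.1027.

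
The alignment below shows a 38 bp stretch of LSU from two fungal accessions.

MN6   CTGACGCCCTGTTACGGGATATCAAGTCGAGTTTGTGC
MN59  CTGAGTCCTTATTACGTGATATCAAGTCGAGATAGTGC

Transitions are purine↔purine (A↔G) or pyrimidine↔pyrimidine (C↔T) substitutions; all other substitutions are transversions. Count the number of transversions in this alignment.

5

The sequences differ at positions 5 (C/G, transversion), 6 (G/T, transversion), 9 (C/T, transition), 11 (G/A, transition), 17 (G/T, transversion), 32 (T/A, transversion), 34 (T/A, transversion).
Of the 7 differences, 2 transitions and 5 transversions, so the answer is 5.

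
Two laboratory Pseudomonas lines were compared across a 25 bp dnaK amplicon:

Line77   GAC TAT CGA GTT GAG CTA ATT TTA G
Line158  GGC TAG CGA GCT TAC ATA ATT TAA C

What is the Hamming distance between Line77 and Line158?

8

The sequences differ at positions 2 (A/G), 6 (T/G), 11 (T/C), 13 (G/T), 15 (G/C), 16 (C/A), 23 (T/A), 25 (G/C).
That gives 8 mismatches out of 25 aligned sites, so the Hamming distance is 8.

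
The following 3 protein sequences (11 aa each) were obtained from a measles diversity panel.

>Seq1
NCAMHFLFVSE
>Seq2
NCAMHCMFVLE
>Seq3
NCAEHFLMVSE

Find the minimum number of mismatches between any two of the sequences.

Pairwise Hamming distances:
  Seq1 vs Seq2: 3
  Seq1 vs Seq3: 2
  Seq2 vs Seq3: 5
The smallest is 2, between Seq1 and Seq3.

2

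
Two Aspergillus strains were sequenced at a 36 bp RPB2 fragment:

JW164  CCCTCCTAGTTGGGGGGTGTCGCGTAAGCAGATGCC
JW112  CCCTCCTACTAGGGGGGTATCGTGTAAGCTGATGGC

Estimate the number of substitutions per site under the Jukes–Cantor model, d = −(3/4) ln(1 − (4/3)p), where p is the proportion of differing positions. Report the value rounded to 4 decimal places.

Differing sites — 9:G/C; 11:T/A; 19:G/A; 23:C/T; 30:A/T; 35:C/G.
p = 6/36 = 0.166667.
d = −0.75 · ln(1 − (4/3)·0.166667) = −0.75 · ln(0.777777) = −0.75 · (-0.251315) = 0.1885.

0.1885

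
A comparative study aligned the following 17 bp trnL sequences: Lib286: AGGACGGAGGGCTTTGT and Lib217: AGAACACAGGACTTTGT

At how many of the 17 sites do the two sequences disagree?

4

The sequences differ at positions 3 (G/A), 6 (G/A), 7 (G/C), 11 (G/A).
That gives 4 mismatches out of 17 aligned sites, so the Hamming distance is 4.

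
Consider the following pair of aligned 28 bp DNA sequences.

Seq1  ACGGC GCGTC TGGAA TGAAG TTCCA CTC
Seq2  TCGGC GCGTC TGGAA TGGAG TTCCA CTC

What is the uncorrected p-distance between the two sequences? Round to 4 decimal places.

0.0714

The sequences differ at positions 1 (A/T), 18 (A/G).
There are 2 differences over 28 sites, so p = 2/28 = 0.0714.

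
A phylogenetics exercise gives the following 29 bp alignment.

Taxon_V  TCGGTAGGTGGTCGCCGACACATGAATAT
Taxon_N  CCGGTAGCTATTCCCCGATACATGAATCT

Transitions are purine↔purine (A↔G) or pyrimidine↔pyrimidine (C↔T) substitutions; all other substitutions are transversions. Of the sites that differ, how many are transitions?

3

Mismatches occur at site 1 (T/C, transition), site 8 (G/C, transversion), site 10 (G/A, transition), site 11 (G/T, transversion), site 14 (G/C, transversion), site 19 (C/T, transition), site 28 (A/C, transversion).
Of the 7 differences, 3 transitions and 4 transversions, so the answer is 3.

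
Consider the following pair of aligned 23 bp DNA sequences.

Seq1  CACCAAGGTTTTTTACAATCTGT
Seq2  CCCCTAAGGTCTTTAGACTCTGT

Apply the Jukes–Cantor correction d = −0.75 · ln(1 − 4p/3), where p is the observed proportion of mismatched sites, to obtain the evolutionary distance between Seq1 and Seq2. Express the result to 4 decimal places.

0.3904

Mismatches occur at site 2 (A↔C), site 5 (A↔T), site 7 (G↔A), site 9 (T↔G), site 11 (T↔C), site 16 (C↔G), site 18 (A↔C).
p = 7/23 = 0.304348.
d = −0.75 · ln(1 − (4/3)·0.304348) = −0.75 · ln(0.594203) = −0.75 · (-0.520534) = 0.3904.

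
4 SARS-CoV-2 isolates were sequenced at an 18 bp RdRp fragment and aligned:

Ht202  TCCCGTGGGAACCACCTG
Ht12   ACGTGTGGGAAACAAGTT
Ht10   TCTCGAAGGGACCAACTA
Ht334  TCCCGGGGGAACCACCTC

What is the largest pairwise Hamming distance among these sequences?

Pairwise Hamming distances:
  Ht202 vs Ht12: 7
  Ht202 vs Ht10: 6
  Ht202 vs Ht334: 2
  Ht12 vs Ht10: 9
  Ht12 vs Ht334: 8
  Ht10 vs Ht334: 6
The largest is 9, between Ht12 and Ht10.

9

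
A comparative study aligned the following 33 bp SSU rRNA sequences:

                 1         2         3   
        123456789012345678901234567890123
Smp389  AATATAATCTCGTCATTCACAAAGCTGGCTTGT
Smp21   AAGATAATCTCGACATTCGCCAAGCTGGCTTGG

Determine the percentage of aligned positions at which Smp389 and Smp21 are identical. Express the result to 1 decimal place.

The sequences differ at positions 3 (T/G), 13 (T/A), 19 (A/G), 21 (A/C), 33 (T/G).
28 of the 33 sites match, so the percent identity is 28/33 × 100 = 84.8%.

84.8%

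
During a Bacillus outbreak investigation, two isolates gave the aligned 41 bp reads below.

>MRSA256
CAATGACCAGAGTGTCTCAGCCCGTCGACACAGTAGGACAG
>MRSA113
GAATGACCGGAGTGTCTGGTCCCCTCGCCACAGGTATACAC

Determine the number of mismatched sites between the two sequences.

12

The sequences differ at positions 1 (C/G), 9 (A/G), 18 (C/G), 19 (A/G), 20 (G/T), 24 (G/C), 28 (A/C), 34 (T/G), 35 (A/T), 36 (G/A), 37 (G/T), 41 (G/C).
That gives 12 mismatches out of 41 aligned sites, so the Hamming distance is 12.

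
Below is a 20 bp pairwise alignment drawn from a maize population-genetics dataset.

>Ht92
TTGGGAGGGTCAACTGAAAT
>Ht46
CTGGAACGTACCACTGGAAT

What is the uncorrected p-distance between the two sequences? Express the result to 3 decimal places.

The sequences differ at positions 1 (T/C), 5 (G/A), 7 (G/C), 9 (G/T), 10 (T/A), 12 (A/C), 17 (A/G).
There are 7 differences over 20 sites, so p = 7/20 = 0.350.

0.350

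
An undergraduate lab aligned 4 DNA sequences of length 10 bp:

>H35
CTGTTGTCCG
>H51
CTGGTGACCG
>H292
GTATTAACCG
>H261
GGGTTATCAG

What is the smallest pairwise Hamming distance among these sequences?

Pairwise Hamming distances:
  H35 vs H51: 2
  H35 vs H292: 4
  H35 vs H261: 4
  H51 vs H292: 4
  H51 vs H261: 6
  H292 vs H261: 4
The smallest is 2, between H35 and H51.

2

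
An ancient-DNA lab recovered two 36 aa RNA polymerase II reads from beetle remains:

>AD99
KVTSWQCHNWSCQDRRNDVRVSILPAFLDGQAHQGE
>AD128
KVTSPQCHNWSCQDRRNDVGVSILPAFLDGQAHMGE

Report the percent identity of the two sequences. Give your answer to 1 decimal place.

91.7%

Mismatches occur at site 5 (W↔P), site 20 (R↔G), site 34 (Q↔M).
33 of the 36 sites match, so the percent identity is 33/36 × 100 = 91.7%.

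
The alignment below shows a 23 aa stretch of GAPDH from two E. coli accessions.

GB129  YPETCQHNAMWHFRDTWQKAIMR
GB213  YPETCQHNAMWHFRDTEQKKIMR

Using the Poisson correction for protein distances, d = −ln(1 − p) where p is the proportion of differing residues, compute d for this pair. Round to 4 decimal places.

0.0910

Differing sites — 17:W/E; 20:A/K.
p = 2/23 = 0.086957.
d = −ln(1 − 0.086957) = −ln(0.913043) = 0.0910.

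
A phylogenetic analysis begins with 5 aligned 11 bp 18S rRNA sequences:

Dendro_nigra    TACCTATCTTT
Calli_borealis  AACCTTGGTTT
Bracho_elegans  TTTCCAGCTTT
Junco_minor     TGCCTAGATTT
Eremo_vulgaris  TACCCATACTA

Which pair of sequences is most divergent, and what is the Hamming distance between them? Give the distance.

Pairwise Hamming distances:
  Dendro_nigra vs Calli_borealis: 4
  Dendro_nigra vs Bracho_elegans: 4
  Dendro_nigra vs Junco_minor: 3
  Dendro_nigra vs Eremo_vulgaris: 4
  Calli_borealis vs Bracho_elegans: 6
  Calli_borealis vs Junco_minor: 4
  Calli_borealis vs Eremo_vulgaris: 7
  Bracho_elegans vs Junco_minor: 4
  Bracho_elegans vs Eremo_vulgaris: 6
  Junco_minor vs Eremo_vulgaris: 5
The largest is 7, between Calli_borealis and Eremo_vulgaris.

7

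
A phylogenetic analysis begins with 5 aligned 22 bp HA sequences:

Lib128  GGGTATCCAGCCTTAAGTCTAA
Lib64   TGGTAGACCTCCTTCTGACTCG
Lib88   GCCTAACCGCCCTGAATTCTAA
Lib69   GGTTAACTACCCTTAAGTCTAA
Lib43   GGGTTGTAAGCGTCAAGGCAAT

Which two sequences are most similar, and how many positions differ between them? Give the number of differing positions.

Pairwise Hamming distances:
  Lib128 vs Lib64: 10
  Lib128 vs Lib88: 7
  Lib128 vs Lib69: 4
  Lib128 vs Lib43: 9
  Lib64 vs Lib88: 14
  Lib64 vs Lib69: 12
  Lib64 vs Lib43: 14
  Lib88 vs Lib69: 6
  Lib88 vs Lib43: 14
  Lib69 vs Lib43: 11
The smallest is 4, between Lib128 and Lib69.

4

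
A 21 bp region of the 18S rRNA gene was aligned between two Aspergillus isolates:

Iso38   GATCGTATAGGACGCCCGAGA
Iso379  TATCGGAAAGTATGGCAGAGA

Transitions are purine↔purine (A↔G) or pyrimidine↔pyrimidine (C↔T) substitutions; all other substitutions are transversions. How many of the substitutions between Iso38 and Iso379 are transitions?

Differing sites — 1:G/T (Tv); 6:T/G (Tv); 8:T/A (Tv); 11:G/T (Tv); 13:C/T (Ti); 15:C/G (Tv); 17:C/A (Tv).
Of the 7 differences, 1 transition and 6 transversions, so the answer is 1.

1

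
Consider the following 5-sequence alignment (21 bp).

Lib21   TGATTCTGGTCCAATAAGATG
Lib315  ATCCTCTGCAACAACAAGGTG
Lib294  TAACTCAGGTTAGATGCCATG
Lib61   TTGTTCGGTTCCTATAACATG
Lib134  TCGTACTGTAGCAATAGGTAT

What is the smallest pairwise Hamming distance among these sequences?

Pairwise Hamming distances:
  Lib21 vs Lib315: 9
  Lib21 vs Lib294: 9
  Lib21 vs Lib61: 6
  Lib21 vs Lib134: 10
  Lib315 vs Lib294: 14
  Lib315 vs Lib61: 11
  Lib315 vs Lib134: 12
  Lib294 vs Lib61: 10
  Lib294 vs Lib134: 16
  Lib61 vs Lib134: 11
The smallest is 6, between Lib21 and Lib61.

6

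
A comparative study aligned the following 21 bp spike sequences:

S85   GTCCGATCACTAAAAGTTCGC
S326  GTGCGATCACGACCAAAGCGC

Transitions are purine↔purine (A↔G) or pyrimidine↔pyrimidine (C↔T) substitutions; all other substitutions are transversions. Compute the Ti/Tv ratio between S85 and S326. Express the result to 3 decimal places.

The sequences differ at positions 3 (C/G, transversion), 11 (T/G, transversion), 13 (A/C, transversion), 14 (A/C, transversion), 16 (G/A, transition), 17 (T/A, transversion), 18 (T/G, transversion).
Of the 7 differences, 1 transition and 6 transversions, so Ti/Tv = 1/6 = 0.167.

0.167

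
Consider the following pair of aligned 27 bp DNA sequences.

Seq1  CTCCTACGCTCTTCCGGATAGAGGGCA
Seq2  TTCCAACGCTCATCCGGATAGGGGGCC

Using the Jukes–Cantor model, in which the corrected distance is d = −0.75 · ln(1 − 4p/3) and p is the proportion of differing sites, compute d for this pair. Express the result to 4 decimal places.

0.2127

Differing sites — 1:C/T; 5:T/A; 12:T/A; 22:A/G; 27:A/C.
p = 5/27 = 0.185185.
d = −0.75 · ln(1 − (4/3)·0.185185) = −0.75 · ln(0.753087) = −0.75 · (-0.283575) = 0.2127.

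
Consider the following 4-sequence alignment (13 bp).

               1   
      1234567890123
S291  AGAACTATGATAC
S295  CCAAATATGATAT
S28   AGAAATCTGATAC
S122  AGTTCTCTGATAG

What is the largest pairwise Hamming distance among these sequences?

7

Pairwise Hamming distances:
  S291 vs S295: 4
  S291 vs S28: 2
  S291 vs S122: 4
  S295 vs S28: 4
  S295 vs S122: 7
  S28 vs S122: 4
The largest is 7, between S295 and S122.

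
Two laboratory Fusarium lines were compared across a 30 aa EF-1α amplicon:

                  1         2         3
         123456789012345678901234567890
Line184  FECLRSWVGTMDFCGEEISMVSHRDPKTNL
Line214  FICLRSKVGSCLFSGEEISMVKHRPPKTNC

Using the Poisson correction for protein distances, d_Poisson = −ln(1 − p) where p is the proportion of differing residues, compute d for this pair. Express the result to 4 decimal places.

0.3567

The sequences differ at positions 2 (E/I), 7 (W/K), 10 (T/S), 11 (M/C), 12 (D/L), 14 (C/S), 22 (S/K), 25 (D/P), 30 (L/C).
p = 9/30 = 0.300000.
d = −ln(1 − 0.300000) = −ln(0.700000) = 0.3567.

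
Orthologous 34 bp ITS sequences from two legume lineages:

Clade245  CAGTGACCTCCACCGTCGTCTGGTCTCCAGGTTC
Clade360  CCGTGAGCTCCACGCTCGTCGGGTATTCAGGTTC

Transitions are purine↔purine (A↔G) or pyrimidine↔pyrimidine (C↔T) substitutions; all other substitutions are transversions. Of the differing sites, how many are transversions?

Differing sites — 2:A/C (Tv); 7:C/G (Tv); 14:C/G (Tv); 15:G/C (Tv); 21:T/G (Tv); 25:C/A (Tv); 27:C/T (Ti).
Of the 7 differences, 1 transition and 6 transversions, so the answer is 6.

6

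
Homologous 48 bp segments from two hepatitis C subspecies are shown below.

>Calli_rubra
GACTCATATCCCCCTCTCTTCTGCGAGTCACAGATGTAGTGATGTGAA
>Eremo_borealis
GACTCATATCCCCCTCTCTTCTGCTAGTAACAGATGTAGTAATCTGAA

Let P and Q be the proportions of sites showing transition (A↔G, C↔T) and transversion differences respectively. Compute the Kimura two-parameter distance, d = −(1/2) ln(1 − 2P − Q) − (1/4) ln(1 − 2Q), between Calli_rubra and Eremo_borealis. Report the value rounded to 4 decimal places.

0.0884

Differing sites — 25:G/T (Tv); 29:C/A (Tv); 41:G/A (Ti); 44:G/C (Tv).
Of the 4 differences, 1 transition and 3 transversions over 48 sites: P = 1/48 = 0.020833, Q = 3/48 = 0.062500.
d = −0.5·ln(0.895834) − 0.25·ln(0.875000) = −0.5·(-0.110000) − 0.25·(-0.133531) = 0.0884.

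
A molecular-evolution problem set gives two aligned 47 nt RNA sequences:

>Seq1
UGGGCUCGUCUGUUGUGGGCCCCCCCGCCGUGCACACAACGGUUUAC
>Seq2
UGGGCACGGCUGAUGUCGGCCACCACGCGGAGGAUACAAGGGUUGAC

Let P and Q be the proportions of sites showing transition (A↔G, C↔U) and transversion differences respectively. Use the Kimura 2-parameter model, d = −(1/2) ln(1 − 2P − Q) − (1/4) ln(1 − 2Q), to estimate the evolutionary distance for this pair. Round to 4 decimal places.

0.3197

Mismatches occur at site 6 (U↔A, transversion), site 9 (U↔G, transversion), site 13 (U↔A, transversion), site 17 (G↔C, transversion), site 22 (C↔A, transversion), site 25 (C↔A, transversion), site 29 (C↔G, transversion), site 31 (U↔A, transversion), site 33 (C↔G, transversion), site 35 (C↔U, transition), site 40 (C↔G, transversion), site 45 (U↔G, transversion).
Of the 12 differences, 1 transition and 11 transversions over 47 sites: P = 1/47 = 0.021277, Q = 11/47 = 0.234043.
d = −0.5·ln(0.723403) − 0.25·ln(0.531914) = −0.5·(-0.323789) − 0.25·(-0.631273) = 0.3197.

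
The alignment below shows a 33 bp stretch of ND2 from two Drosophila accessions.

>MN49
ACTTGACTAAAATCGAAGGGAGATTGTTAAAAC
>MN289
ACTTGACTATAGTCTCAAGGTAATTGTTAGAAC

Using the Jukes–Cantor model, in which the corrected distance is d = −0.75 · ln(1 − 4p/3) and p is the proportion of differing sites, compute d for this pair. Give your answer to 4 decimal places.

The sequences differ at positions 10 (A/T), 12 (A/G), 15 (G/T), 16 (A/C), 18 (G/A), 21 (A/T), 22 (G/A), 30 (A/G).
p = 8/33 = 0.242424.
d = −0.75 · ln(1 − (4/3)·0.242424) = −0.75 · ln(0.676768) = −0.75 · (-0.390427) = 0.2928.

0.2928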